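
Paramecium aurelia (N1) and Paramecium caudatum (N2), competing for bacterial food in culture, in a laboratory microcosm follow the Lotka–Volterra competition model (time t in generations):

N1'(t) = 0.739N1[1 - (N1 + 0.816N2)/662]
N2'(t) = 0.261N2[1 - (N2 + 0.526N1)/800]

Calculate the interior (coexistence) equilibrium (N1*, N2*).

Setting both brackets to zero gives the nullclines N1 + 0.816N2 = 662 and 0.526N1 + N2 = 800.
Substituting N2 = 800 - 0.526N1 into the first: N1(1 - 0.816·0.526) = 662 - 0.816·800.
So N1* = 9.2/0.571 = 16.1, and then N2* = 800 - 0.526·16.1 = 792.

N1* ≈ 16.1, N2* ≈ 792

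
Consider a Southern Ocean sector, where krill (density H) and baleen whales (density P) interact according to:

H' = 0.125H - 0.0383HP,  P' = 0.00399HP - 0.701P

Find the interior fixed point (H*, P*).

H* ≈ 176, P* ≈ 3.26

Set dP/dt = 0 with P > 0: 0.00399H - 0.701 = 0, so H* = 0.701/0.00399 = 176.
Set dH/dt = 0 with H > 0: 0.125 - 0.0383P = 0, so P* = 0.125/0.0383 = 3.26.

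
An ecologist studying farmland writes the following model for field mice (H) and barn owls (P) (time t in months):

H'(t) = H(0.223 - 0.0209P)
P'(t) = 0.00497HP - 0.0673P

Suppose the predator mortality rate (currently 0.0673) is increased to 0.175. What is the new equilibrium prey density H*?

H* ≈ 35.2

At the interior fixed point, setting dP/dt = 0 with P > 0 fixes H* = (predator death rate)/(HP coefficient) — independent of the other coefficients.
With the change, H* = 0.175/0.00497 = 35.2; it rises from 13.5.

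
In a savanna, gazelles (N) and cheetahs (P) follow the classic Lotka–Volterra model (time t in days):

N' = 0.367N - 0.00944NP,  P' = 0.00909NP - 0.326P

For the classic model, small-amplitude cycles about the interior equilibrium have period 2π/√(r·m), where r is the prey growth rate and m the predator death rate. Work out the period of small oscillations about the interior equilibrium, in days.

T ≈ 18.2 days

Here r = 0.367 and m = 0.326, so r·m = 0.12.
ω = √0.12 = 0.346 per day, hence T = 2π/ω ≈ 18.2 days.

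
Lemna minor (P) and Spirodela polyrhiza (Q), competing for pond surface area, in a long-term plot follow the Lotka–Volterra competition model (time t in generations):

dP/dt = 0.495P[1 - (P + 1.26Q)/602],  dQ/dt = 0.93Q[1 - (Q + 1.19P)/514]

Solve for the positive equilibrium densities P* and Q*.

Setting both brackets to zero gives the nullclines P + 1.26Q = 602 and 1.19P + Q = 514.
Substituting Q = 514 - 1.19P into the first: P(1 - 1.26·1.19) = 602 - 1.26·514.
So P* = -45.6/-0.499 = 91.4, and then Q* = 514 - 1.19·91.4 = 405.

P* ≈ 91.4, Q* ≈ 405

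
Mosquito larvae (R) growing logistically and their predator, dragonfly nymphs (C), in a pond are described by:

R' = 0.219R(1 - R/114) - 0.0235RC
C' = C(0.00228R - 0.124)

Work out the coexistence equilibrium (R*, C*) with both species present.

R* ≈ 54.4, C* ≈ 4.87

From dC/dt = 0 with C > 0: 0.00228R* = 0.124, so R* = 54.4.
Substitute into dR/dt = 0: 0.219(1 - 54.4/114) = 0.0235C*.
The bracket is 0.523, giving C* = 0.115/0.0235 = 4.87.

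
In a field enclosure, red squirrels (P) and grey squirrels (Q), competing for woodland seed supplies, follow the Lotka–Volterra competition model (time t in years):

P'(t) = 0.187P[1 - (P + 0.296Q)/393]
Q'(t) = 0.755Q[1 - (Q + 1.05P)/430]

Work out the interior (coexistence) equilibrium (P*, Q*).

P* ≈ 386, Q* ≈ 25.2

Setting both brackets to zero gives the nullclines P + 0.296Q = 393 and 1.05P + Q = 430.
Substituting Q = 430 - 1.05P into the first: P(1 - 0.296·1.05) = 393 - 0.296·430.
So P* = 266/0.689 = 386, and then Q* = 430 - 1.05·386 = 25.2.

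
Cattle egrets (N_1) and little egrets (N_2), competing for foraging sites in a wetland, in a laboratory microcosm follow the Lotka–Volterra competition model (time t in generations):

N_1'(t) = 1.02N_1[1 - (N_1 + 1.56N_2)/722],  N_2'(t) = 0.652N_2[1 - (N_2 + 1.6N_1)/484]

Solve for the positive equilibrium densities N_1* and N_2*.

N_1* ≈ 22.1, N_2* ≈ 449

Setting both brackets to zero gives the nullclines N_1 + 1.56N_2 = 722 and 1.6N_1 + N_2 = 484.
Substituting N_2 = 484 - 1.6N_1 into the first: N_1(1 - 1.56·1.6) = 722 - 1.56·484.
So N_1* = -33/-1.5 = 22.1, and then N_2* = 484 - 1.6·22.1 = 449.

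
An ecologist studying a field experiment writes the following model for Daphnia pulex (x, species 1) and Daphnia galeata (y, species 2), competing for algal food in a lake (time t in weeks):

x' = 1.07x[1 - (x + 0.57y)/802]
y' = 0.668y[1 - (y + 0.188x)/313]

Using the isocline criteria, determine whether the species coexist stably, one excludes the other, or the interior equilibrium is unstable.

Compare the nullcline intercepts: K1/α12 = 802/0.57 = 1410 > K2 = 313; K2/α21 = 313/0.188 = 1660 > K1 = 802.
Since both inequalities hold, each species can invade when rare, so the interior equilibrium is stable.

stable coexistence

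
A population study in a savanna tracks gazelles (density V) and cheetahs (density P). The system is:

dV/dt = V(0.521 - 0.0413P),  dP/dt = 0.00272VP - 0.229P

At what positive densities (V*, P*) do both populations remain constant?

Set dP/dt = 0 with P > 0: 0.00272V - 0.229 = 0, so V* = 0.229/0.00272 = 84.2.
Set dV/dt = 0 with V > 0: 0.521 - 0.0413P = 0, so P* = 0.521/0.0413 = 12.6.

V* ≈ 84.2, P* ≈ 12.6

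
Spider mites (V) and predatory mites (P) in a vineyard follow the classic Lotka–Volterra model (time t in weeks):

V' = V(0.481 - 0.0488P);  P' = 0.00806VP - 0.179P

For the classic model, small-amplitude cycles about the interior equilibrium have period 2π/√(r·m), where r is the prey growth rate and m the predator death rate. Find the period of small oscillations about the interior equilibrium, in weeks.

Here r = 0.481 and m = 0.179, so r·m = 0.0861.
ω = √0.0861 = 0.293 per week, hence T = 2π/ω ≈ 21.4 weeks.

T ≈ 21.4 weeks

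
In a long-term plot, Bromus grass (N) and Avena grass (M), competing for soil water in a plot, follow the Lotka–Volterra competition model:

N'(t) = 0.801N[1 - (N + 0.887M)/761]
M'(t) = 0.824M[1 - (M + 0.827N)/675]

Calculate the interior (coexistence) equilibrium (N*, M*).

Setting both brackets to zero gives the nullclines N + 0.887M = 761 and 0.827N + M = 675.
Substituting M = 675 - 0.827N into the first: N(1 - 0.887·0.827) = 761 - 0.887·675.
So N* = 162/0.266 = 609, and then M* = 675 - 0.827·609 = 171.

N* ≈ 609, M* ≈ 171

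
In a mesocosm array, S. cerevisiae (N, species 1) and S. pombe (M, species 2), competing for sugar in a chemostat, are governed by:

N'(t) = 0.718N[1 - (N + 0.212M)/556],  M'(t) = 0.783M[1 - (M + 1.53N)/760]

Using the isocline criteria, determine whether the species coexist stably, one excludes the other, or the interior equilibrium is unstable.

Compare the nullcline intercepts: K1/α12 = 556/0.212 = 2620 > K2 = 760; K2/α21 = 760/1.53 = 497 < K1 = 556.
Since the inequalities point opposite ways, species 1 can invade but species 2 cannot.

species 1 excludes species 2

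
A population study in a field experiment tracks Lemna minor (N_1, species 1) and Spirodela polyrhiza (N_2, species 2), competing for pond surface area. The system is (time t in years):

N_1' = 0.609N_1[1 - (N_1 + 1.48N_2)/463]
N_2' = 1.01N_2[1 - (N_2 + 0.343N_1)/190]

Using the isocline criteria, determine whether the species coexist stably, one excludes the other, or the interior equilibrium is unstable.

Compare the nullcline intercepts: K1/α12 = 463/1.48 = 313 > K2 = 190; K2/α21 = 190/0.343 = 554 > K1 = 463.
Since both inequalities hold, each species can invade when rare, so the interior equilibrium is stable.

stable coexistence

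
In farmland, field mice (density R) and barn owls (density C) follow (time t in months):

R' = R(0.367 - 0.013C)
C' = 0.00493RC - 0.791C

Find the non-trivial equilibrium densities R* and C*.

R* ≈ 160, C* ≈ 28.2

Set dC/dt = 0 with C > 0: 0.00493R - 0.791 = 0, so R* = 0.791/0.00493 = 160.
Set dR/dt = 0 with R > 0: 0.367 - 0.013C = 0, so C* = 0.367/0.013 = 28.2.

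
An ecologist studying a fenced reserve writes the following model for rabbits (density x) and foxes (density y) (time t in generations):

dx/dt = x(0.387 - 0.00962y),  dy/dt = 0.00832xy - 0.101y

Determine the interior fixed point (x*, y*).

Set dy/dt = 0 with y > 0: 0.00832x - 0.101 = 0, so x* = 0.101/0.00832 = 12.1.
Set dx/dt = 0 with x > 0: 0.387 - 0.00962y = 0, so y* = 0.387/0.00962 = 40.2.

x* ≈ 12.1, y* ≈ 40.2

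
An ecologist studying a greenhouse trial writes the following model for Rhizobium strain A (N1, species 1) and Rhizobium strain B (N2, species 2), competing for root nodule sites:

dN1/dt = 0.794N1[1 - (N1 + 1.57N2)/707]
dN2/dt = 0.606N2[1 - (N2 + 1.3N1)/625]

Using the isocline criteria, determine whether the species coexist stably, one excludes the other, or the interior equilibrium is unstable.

unstable coexistence (outcome depends on initial conditions)

Compare the nullcline intercepts: K1/α12 = 707/1.57 = 450 < K2 = 625; K2/α21 = 625/1.3 = 481 < K1 = 707.
Since both are reversed, neither can invade when rare; the interior point is a saddle.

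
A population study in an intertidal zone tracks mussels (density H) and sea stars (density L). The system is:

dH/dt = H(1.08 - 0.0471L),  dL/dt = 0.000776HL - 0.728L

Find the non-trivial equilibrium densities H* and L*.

H* ≈ 938, L* ≈ 22.9

Set dL/dt = 0 with L > 0: 0.000776H - 0.728 = 0, so H* = 0.728/0.000776 = 938.
Set dH/dt = 0 with H > 0: 1.08 - 0.0471L = 0, so L* = 1.08/0.0471 = 22.9.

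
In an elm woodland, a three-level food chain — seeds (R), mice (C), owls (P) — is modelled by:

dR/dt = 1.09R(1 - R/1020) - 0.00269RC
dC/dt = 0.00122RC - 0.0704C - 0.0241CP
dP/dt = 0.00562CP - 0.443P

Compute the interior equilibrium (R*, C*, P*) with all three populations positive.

From dP/dt = 0: 0.00562C* = 0.443, so C* = 78.8.
From dR/dt = 0: 1.09(1 - R*/1020) = 0.00269·78.8, giving R* = 1020·(1 - 0.195) = 822.
From dC/dt = 0: 0.00122·822 - 0.0704 = 0.0241P*, so P* = 0.932/0.0241 = 38.7.

R* ≈ 822, C* ≈ 78.8, P* ≈ 38.7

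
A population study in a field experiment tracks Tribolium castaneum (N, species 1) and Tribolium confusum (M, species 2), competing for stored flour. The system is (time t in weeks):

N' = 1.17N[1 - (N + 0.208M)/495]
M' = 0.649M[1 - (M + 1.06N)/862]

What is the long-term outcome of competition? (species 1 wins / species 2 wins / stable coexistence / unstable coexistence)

Compare the nullcline intercepts: K1/α12 = 495/0.208 = 2380 > K2 = 862; K2/α21 = 862/1.06 = 813 > K1 = 495.
Since both inequalities hold, each species can invade when rare, so the interior equilibrium is stable.

stable coexistence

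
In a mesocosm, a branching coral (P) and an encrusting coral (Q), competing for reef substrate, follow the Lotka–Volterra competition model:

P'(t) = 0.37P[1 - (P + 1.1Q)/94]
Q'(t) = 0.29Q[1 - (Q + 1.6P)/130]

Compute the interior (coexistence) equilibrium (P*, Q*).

Setting both brackets to zero gives the nullclines P + 1.1Q = 94 and 1.6P + Q = 130.
Substituting Q = 130 - 1.6P into the first: P(1 - 1.1·1.6) = 94 - 1.1·130.
So P* = -49/-0.76 = 64.5, and then Q* = 130 - 1.6·64.5 = 26.8.

P* ≈ 64.5, Q* ≈ 26.8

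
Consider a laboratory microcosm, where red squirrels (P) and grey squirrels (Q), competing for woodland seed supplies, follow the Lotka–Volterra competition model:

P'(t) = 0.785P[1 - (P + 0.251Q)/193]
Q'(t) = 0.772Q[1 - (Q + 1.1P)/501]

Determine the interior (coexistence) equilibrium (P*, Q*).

P* ≈ 92.9, Q* ≈ 399

Setting both brackets to zero gives the nullclines P + 0.251Q = 193 and 1.1P + Q = 501.
Substituting Q = 501 - 1.1P into the first: P(1 - 0.251·1.1) = 193 - 0.251·501.
So P* = 67.2/0.724 = 92.9, and then Q* = 501 - 1.1·92.9 = 399.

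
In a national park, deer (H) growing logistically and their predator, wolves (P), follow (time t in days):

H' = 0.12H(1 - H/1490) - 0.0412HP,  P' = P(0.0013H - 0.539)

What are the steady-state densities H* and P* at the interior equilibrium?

H* ≈ 415, P* ≈ 2.1

From dP/dt = 0 with P > 0: 0.0013H* = 0.539, so H* = 415.
Substitute into dH/dt = 0: 0.12(1 - 415/1490) = 0.0412P*.
The bracket is 0.722, giving P* = 0.0866/0.0412 = 2.1.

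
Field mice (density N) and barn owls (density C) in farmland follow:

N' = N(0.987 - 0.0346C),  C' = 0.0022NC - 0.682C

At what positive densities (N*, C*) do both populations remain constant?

Set dC/dt = 0 with C > 0: 0.0022N - 0.682 = 0, so N* = 0.682/0.0022 = 310.
Set dN/dt = 0 with N > 0: 0.987 - 0.0346C = 0, so C* = 0.987/0.0346 = 28.5.

N* ≈ 310, C* ≈ 28.5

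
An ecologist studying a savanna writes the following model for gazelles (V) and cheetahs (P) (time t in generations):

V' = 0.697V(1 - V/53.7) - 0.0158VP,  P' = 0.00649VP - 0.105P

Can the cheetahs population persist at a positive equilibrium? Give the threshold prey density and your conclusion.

The predator equation gives dP/dt > 0 only when V > 0.105/0.00649 = 16.2.
Without the predator, V → K = 53.7. Since 53.7 > 16.2, the predator can invade and persist.

Threshold V = 16.2; K > 16.2, so yes, the predator persists.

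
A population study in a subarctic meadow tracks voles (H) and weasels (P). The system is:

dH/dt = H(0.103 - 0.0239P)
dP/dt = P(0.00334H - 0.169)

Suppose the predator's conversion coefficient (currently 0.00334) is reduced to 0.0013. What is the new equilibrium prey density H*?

H* ≈ 130

At the interior fixed point, setting dP/dt = 0 with P > 0 fixes H* = (predator death rate)/(HP coefficient) — independent of the other coefficients.
With the change, H* = 0.169/0.0013 = 130; it rises from 50.6.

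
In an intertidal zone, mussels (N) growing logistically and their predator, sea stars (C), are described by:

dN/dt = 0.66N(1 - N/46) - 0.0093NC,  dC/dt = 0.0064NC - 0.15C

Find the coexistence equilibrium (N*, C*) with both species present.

N* ≈ 23.4, C* ≈ 34.8

From dC/dt = 0 with C > 0: 0.0064N* = 0.15, so N* = 23.4.
Substitute into dN/dt = 0: 0.66(1 - 23.4/46) = 0.0093C*.
The bracket is 0.49, giving C* = 0.324/0.0093 = 34.8.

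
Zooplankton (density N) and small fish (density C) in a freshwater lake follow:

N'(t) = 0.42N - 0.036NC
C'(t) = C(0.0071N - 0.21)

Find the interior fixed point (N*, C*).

N* ≈ 29.6, C* ≈ 11.7

Set dC/dt = 0 with C > 0: 0.0071N - 0.21 = 0, so N* = 0.21/0.0071 = 29.6.
Set dN/dt = 0 with N > 0: 0.42 - 0.036C = 0, so C* = 0.42/0.036 = 11.7.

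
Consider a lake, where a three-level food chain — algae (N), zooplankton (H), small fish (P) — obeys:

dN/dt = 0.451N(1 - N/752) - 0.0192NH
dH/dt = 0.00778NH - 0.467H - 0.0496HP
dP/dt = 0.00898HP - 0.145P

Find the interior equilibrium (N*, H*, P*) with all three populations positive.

N* ≈ 235, H* ≈ 16.1, P* ≈ 27.5

From dP/dt = 0: 0.00898H* = 0.145, so H* = 16.1.
From dN/dt = 0: 0.451(1 - N*/752) = 0.0192·16.1, giving N* = 752·(1 - 0.687) = 235.
From dH/dt = 0: 0.00778·235 - 0.467 = 0.0496P*, so P* = 1.36/0.0496 = 27.5.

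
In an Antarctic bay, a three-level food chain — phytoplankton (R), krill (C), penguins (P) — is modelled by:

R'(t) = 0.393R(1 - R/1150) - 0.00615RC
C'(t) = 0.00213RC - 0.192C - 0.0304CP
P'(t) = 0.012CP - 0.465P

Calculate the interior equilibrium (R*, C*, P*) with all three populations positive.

From dP/dt = 0: 0.012C* = 0.465, so C* = 38.8.
From dR/dt = 0: 0.393(1 - R*/1150) = 0.00615·38.8, giving R* = 1150·(1 - 0.606) = 453.
From dC/dt = 0: 0.00213·453 - 0.192 = 0.0304P*, so P* = 0.772/0.0304 = 25.4.

R* ≈ 453, C* ≈ 38.8, P* ≈ 25.4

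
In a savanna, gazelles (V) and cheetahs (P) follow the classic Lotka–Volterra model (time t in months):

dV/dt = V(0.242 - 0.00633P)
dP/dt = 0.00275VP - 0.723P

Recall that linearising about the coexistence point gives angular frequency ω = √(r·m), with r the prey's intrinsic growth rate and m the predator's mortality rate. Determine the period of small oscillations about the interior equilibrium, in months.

T ≈ 15 months

Here r = 0.242 and m = 0.723, so r·m = 0.175.
ω = √0.175 = 0.418 per month, hence T = 2π/ω ≈ 15 months.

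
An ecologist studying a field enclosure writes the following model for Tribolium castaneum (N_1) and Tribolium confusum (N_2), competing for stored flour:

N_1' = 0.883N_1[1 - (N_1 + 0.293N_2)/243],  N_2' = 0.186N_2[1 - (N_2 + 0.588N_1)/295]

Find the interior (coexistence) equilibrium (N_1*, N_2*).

N_1* ≈ 189, N_2* ≈ 184

Setting both brackets to zero gives the nullclines N_1 + 0.293N_2 = 243 and 0.588N_1 + N_2 = 295.
Substituting N_2 = 295 - 0.588N_1 into the first: N_1(1 - 0.293·0.588) = 243 - 0.293·295.
So N_1* = 157/0.828 = 189, and then N_2* = 295 - 0.588·189 = 184.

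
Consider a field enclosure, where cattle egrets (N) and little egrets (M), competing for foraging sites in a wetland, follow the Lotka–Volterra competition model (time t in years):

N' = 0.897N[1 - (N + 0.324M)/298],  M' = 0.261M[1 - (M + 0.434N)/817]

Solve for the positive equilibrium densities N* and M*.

Setting both brackets to zero gives the nullclines N + 0.324M = 298 and 0.434N + M = 817.
Substituting M = 817 - 0.434N into the first: N(1 - 0.324·0.434) = 298 - 0.324·817.
So N* = 33.3/0.859 = 38.7, and then M* = 817 - 0.434·38.7 = 800.

N* ≈ 38.7, M* ≈ 800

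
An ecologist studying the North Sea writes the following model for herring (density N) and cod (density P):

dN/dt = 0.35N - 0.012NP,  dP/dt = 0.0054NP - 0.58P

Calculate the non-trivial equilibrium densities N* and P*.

N* ≈ 107, P* ≈ 29.2

Set dP/dt = 0 with P > 0: 0.0054N - 0.58 = 0, so N* = 0.58/0.0054 = 107.
Set dN/dt = 0 with N > 0: 0.35 - 0.012P = 0, so P* = 0.35/0.012 = 29.2.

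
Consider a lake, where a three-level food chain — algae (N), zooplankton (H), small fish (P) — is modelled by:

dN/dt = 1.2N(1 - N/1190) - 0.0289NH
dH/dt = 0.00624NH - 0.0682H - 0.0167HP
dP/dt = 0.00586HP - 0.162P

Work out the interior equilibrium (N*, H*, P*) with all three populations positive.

From dP/dt = 0: 0.00586H* = 0.162, so H* = 27.6.
From dN/dt = 0: 1.2(1 - N*/1190) = 0.0289·27.6, giving N* = 1190·(1 - 0.666) = 398.
From dH/dt = 0: 0.00624·398 - 0.0682 = 0.0167P*, so P* = 2.41/0.0167 = 145.

N* ≈ 398, H* ≈ 27.6, P* ≈ 145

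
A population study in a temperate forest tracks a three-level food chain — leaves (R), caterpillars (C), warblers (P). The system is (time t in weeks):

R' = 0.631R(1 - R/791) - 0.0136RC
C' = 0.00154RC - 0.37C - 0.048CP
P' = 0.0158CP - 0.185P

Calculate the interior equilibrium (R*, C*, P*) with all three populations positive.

From dP/dt = 0: 0.0158C* = 0.185, so C* = 11.7.
From dR/dt = 0: 0.631(1 - R*/791) = 0.0136·11.7, giving R* = 791·(1 - 0.252) = 591.
From dC/dt = 0: 0.00154·591 - 0.37 = 0.048P*, so P* = 0.541/0.048 = 11.3.

R* ≈ 591, C* ≈ 11.7, P* ≈ 11.3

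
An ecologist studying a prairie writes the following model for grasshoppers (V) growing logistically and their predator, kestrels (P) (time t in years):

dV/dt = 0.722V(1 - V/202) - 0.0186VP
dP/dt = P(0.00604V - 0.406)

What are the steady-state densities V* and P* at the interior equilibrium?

V* ≈ 67.2, P* ≈ 25.9

From dP/dt = 0 with P > 0: 0.00604V* = 0.406, so V* = 67.2.
Substitute into dV/dt = 0: 0.722(1 - 67.2/202) = 0.0186P*.
The bracket is 0.667, giving P* = 0.482/0.0186 = 25.9.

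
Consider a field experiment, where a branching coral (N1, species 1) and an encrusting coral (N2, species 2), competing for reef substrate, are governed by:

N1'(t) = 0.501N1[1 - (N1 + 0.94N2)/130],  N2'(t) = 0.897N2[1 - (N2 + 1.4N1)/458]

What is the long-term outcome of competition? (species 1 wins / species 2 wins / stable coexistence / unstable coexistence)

Compare the nullcline intercepts: K1/α12 = 130/0.94 = 138 < K2 = 458; K2/α21 = 458/1.4 = 327 > K1 = 130.
Since the inequalities point opposite ways, species 2 can invade but species 1 cannot.

species 2 excludes species 1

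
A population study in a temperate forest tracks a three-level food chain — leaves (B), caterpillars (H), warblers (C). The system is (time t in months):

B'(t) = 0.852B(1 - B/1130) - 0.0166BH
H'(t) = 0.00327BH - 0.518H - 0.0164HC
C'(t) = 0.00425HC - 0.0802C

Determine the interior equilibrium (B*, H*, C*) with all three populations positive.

From dC/dt = 0: 0.00425H* = 0.0802, so H* = 18.9.
From dB/dt = 0: 0.852(1 - B*/1130) = 0.0166·18.9, giving B* = 1130·(1 - 0.368) = 715.
From dH/dt = 0: 0.00327·715 - 0.518 = 0.0164C*, so C* = 1.82/0.0164 = 111.

B* ≈ 715, H* ≈ 18.9, C* ≈ 111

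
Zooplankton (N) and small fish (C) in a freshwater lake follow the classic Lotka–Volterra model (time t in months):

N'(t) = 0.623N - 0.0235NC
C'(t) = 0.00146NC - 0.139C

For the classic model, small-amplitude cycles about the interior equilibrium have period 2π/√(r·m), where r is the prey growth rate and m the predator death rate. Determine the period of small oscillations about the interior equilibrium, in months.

Here r = 0.623 and m = 0.139, so r·m = 0.0866.
ω = √0.0866 = 0.294 per month, hence T = 2π/ω ≈ 21.4 months.

T ≈ 21.4 months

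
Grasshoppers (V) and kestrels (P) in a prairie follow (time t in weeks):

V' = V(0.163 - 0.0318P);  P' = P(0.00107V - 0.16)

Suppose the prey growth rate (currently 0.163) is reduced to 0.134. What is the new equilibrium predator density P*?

At the interior fixed point, setting dV/dt = 0 with V > 0 fixes P* = (prey growth rate)/(VP coefficient) — independent of the other coefficients.
With the change, P* = 0.134/0.0318 = 4.21; it falls from 5.13.

P* ≈ 4.21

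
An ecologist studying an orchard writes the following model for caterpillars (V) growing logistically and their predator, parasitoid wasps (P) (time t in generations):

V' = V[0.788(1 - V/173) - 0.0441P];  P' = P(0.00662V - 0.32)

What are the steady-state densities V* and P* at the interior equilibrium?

From dP/dt = 0 with P > 0: 0.00662V* = 0.32, so V* = 48.3.
Substitute into dV/dt = 0: 0.788(1 - 48.3/173) = 0.0441P*.
The bracket is 0.721, giving P* = 0.568/0.0441 = 12.9.

V* ≈ 48.3, P* ≈ 12.9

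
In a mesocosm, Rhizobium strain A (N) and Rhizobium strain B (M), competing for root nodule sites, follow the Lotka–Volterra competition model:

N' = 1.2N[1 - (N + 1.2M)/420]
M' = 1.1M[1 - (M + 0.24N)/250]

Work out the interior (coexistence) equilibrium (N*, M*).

Setting both brackets to zero gives the nullclines N + 1.2M = 420 and 0.24N + M = 250.
Substituting M = 250 - 0.24N into the first: N(1 - 1.2·0.24) = 420 - 1.2·250.
So N* = 120/0.712 = 169, and then M* = 250 - 0.24·169 = 210.

N* ≈ 169, M* ≈ 210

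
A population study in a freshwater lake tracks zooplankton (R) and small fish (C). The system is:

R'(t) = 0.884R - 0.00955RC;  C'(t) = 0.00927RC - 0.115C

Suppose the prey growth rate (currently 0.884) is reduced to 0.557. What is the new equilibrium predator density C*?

C* ≈ 58.3

At the interior fixed point, setting dR/dt = 0 with R > 0 fixes C* = (prey growth rate)/(RC coefficient) — independent of the other coefficients.
With the change, C* = 0.557/0.00955 = 58.3; it falls from 92.6.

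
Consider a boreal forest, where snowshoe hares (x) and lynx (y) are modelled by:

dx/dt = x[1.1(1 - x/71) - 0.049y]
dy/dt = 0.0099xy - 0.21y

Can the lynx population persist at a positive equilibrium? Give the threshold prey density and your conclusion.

The predator equation gives dy/dt > 0 only when x > 0.21/0.0099 = 21.2.
Without the predator, x → K = 71. Since 71 > 21.2, the predator can invade and persist.

Threshold x = 21.2; K > 21.2, so yes, the predator persists.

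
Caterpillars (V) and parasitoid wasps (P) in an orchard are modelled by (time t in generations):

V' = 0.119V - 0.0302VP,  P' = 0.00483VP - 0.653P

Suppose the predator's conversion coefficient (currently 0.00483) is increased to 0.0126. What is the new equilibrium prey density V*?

At the interior fixed point, setting dP/dt = 0 with P > 0 fixes V* = (predator death rate)/(VP coefficient) — independent of the other coefficients.
With the change, V* = 0.653/0.0126 = 51.8; it falls from 135.

V* ≈ 51.8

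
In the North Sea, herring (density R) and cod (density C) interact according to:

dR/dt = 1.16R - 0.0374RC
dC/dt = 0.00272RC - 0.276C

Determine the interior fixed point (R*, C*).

R* ≈ 101, C* ≈ 31

Set dC/dt = 0 with C > 0: 0.00272R - 0.276 = 0, so R* = 0.276/0.00272 = 101.
Set dR/dt = 0 with R > 0: 1.16 - 0.0374C = 0, so C* = 1.16/0.0374 = 31.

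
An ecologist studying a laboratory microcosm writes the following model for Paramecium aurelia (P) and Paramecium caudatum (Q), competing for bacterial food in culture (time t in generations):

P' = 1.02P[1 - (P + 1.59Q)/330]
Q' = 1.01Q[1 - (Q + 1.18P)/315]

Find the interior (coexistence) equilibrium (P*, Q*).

P* ≈ 195, Q* ≈ 84.9

Setting both brackets to zero gives the nullclines P + 1.59Q = 330 and 1.18P + Q = 315.
Substituting Q = 315 - 1.18P into the first: P(1 - 1.59·1.18) = 330 - 1.59·315.
So P* = -171/-0.876 = 195, and then Q* = 315 - 1.18·195 = 84.9.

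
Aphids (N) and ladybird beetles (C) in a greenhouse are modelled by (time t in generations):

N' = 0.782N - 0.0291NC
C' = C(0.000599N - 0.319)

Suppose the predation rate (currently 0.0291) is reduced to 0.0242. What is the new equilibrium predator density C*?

At the interior fixed point, setting dN/dt = 0 with N > 0 fixes C* = (prey growth rate)/(NC coefficient) — independent of the other coefficients.
With the change, C* = 0.782/0.0242 = 32.3; it rises from 26.9.

C* ≈ 32.3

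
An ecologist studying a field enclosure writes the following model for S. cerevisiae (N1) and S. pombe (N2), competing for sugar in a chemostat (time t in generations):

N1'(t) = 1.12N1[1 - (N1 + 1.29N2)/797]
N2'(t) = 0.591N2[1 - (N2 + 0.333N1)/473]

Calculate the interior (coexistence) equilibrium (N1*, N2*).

Setting both brackets to zero gives the nullclines N1 + 1.29N2 = 797 and 0.333N1 + N2 = 473.
Substituting N2 = 473 - 0.333N1 into the first: N1(1 - 1.29·0.333) = 797 - 1.29·473.
So N1* = 187/0.57 = 328, and then N2* = 473 - 0.333·328 = 364.

N1* ≈ 328, N2* ≈ 364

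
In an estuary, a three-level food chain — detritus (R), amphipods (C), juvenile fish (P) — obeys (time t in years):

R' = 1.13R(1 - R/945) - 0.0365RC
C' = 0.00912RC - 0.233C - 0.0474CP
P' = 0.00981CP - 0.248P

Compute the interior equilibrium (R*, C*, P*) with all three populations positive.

R* ≈ 173, C* ≈ 25.3, P* ≈ 28.4

From dP/dt = 0: 0.00981C* = 0.248, so C* = 25.3.
From dR/dt = 0: 1.13(1 - R*/945) = 0.0365·25.3, giving R* = 945·(1 - 0.817) = 173.
From dC/dt = 0: 0.00912·173 - 0.233 = 0.0474P*, so P* = 1.35/0.0474 = 28.4.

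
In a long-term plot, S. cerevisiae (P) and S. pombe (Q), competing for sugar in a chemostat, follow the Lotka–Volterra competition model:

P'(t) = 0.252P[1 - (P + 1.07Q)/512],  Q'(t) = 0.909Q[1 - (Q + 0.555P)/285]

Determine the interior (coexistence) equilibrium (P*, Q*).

Setting both brackets to zero gives the nullclines P + 1.07Q = 512 and 0.555P + Q = 285.
Substituting Q = 285 - 0.555P into the first: P(1 - 1.07·0.555) = 512 - 1.07·285.
So P* = 207/0.406 = 510, and then Q* = 285 - 0.555·510 = 2.07.

P* ≈ 510, Q* ≈ 2.07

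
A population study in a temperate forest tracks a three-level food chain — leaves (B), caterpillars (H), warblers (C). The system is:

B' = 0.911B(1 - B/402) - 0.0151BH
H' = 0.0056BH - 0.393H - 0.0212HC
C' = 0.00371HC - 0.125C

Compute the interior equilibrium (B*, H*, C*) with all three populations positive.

From dC/dt = 0: 0.00371H* = 0.125, so H* = 33.7.
From dB/dt = 0: 0.911(1 - B*/402) = 0.0151·33.7, giving B* = 402·(1 - 0.558) = 177.
From dH/dt = 0: 0.0056·177 - 0.393 = 0.0212C*, so C* = 0.601/0.0212 = 28.3.

B* ≈ 177, H* ≈ 33.7, C* ≈ 28.3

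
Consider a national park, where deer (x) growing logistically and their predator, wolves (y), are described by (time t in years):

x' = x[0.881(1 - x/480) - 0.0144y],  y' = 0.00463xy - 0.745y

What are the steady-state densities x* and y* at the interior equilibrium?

x* ≈ 161, y* ≈ 40.7

From dy/dt = 0 with y > 0: 0.00463x* = 0.745, so x* = 161.
Substitute into dx/dt = 0: 0.881(1 - 161/480) = 0.0144y*.
The bracket is 0.665, giving y* = 0.586/0.0144 = 40.7.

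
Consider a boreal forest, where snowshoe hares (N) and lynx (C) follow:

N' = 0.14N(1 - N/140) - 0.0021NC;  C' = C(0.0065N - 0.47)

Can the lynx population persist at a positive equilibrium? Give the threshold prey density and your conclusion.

The predator equation gives dC/dt > 0 only when N > 0.47/0.0065 = 72.3.
Without the predator, N → K = 140. Since 140 > 72.3, the predator can invade and persist.

Threshold N = 72.3; K > 72.3, so yes, the predator persists.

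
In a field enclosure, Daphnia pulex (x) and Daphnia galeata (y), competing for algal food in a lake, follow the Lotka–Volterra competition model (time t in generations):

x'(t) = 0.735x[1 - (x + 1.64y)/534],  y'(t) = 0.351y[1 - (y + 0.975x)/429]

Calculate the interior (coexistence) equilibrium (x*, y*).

Setting both brackets to zero gives the nullclines x + 1.64y = 534 and 0.975x + y = 429.
Substituting y = 429 - 0.975x into the first: x(1 - 1.64·0.975) = 534 - 1.64·429.
So x* = -170/-0.599 = 283, and then y* = 429 - 0.975·283 = 153.

x* ≈ 283, y* ≈ 153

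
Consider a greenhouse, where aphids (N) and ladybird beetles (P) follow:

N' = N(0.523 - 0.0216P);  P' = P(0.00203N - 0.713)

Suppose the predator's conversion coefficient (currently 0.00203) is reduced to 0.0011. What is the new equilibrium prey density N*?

At the interior fixed point, setting dP/dt = 0 with P > 0 fixes N* = (predator death rate)/(NP coefficient) — independent of the other coefficients.
With the change, N* = 0.713/0.0011 = 648; it rises from 351.

N* ≈ 648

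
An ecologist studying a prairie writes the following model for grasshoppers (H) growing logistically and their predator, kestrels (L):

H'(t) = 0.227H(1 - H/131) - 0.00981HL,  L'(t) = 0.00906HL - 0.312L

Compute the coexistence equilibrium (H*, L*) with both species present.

H* ≈ 34.4, L* ≈ 17.1

From dL/dt = 0 with L > 0: 0.00906H* = 0.312, so H* = 34.4.
Substitute into dH/dt = 0: 0.227(1 - 34.4/131) = 0.00981L*.
The bracket is 0.737, giving L* = 0.167/0.00981 = 17.1.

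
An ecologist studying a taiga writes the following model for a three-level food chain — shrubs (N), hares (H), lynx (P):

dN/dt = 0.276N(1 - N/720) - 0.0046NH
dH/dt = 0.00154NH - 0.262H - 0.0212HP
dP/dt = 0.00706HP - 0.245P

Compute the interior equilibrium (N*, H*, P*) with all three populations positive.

From dP/dt = 0: 0.00706H* = 0.245, so H* = 34.7.
From dN/dt = 0: 0.276(1 - N*/720) = 0.0046·34.7, giving N* = 720·(1 - 0.578) = 304.
From dH/dt = 0: 0.00154·304 - 0.262 = 0.0212P*, so P* = 0.205/0.0212 = 9.69.

N* ≈ 304, H* ≈ 34.7, P* ≈ 9.69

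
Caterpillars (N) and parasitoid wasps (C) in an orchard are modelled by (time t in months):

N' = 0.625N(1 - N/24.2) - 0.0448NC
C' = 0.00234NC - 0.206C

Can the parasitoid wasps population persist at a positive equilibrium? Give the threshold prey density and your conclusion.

The predator equation gives dC/dt > 0 only when N > 0.206/0.00234 = 88.
Without the predator, N → K = 24.2. Since 24.2 < 88, the predator cannot invade.

Threshold N = 88; K < 88, so no, the predator goes extinct.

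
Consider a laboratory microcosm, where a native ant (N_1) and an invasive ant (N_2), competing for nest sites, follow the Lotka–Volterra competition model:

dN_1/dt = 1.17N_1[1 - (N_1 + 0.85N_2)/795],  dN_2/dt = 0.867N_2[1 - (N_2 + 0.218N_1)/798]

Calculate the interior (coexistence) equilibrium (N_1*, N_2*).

Setting both brackets to zero gives the nullclines N_1 + 0.85N_2 = 795 and 0.218N_1 + N_2 = 798.
Substituting N_2 = 798 - 0.218N_1 into the first: N_1(1 - 0.85·0.218) = 795 - 0.85·798.
So N_1* = 117/0.815 = 143, and then N_2* = 798 - 0.218·143 = 767.

N_1* ≈ 143, N_2* ≈ 767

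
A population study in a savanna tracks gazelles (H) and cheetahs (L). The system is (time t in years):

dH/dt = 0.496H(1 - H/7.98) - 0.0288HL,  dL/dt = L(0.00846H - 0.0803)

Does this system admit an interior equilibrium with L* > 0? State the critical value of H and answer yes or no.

The predator equation gives dL/dt > 0 only when H > 0.0803/0.00846 = 9.49.
Without the predator, H → K = 7.98. Since 7.98 < 9.49, the predator cannot invade.

Threshold H = 9.49; K < 9.49, so no, the predator goes extinct.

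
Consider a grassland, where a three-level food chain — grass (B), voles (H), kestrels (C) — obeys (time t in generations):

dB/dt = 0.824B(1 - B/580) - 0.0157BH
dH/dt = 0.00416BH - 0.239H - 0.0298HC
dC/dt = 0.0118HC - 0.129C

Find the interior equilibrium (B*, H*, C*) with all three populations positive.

B* ≈ 459, H* ≈ 10.9, C* ≈ 56.1

From dC/dt = 0: 0.0118H* = 0.129, so H* = 10.9.
From dB/dt = 0: 0.824(1 - B*/580) = 0.0157·10.9, giving B* = 580·(1 - 0.208) = 459.
From dH/dt = 0: 0.00416·459 - 0.239 = 0.0298C*, so C* = 1.67/0.0298 = 56.1.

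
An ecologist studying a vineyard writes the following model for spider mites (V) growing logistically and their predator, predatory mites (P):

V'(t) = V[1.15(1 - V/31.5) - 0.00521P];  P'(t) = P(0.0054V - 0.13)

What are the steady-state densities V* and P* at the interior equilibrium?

From dP/dt = 0 with P > 0: 0.0054V* = 0.13, so V* = 24.1.
Substitute into dV/dt = 0: 1.15(1 - 24.1/31.5) = 0.00521P*.
The bracket is 0.236, giving P* = 0.271/0.00521 = 52.

V* ≈ 24.1, P* ≈ 52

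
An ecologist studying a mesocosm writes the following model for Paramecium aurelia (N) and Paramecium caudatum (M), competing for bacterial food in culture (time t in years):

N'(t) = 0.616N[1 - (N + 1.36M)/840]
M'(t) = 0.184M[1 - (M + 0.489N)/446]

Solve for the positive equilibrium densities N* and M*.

Setting both brackets to zero gives the nullclines N + 1.36M = 840 and 0.489N + M = 446.
Substituting M = 446 - 0.489N into the first: N(1 - 1.36·0.489) = 840 - 1.36·446.
So N* = 233/0.335 = 697, and then M* = 446 - 0.489·697 = 105.

N* ≈ 697, M* ≈ 105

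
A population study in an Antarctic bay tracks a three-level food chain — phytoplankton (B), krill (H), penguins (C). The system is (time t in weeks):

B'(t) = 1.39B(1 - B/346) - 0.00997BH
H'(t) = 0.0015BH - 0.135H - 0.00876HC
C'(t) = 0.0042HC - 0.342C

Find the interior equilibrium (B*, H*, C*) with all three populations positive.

B* ≈ 144, H* ≈ 81.4, C* ≈ 9.23

From dC/dt = 0: 0.0042H* = 0.342, so H* = 81.4.
From dB/dt = 0: 1.39(1 - B*/346) = 0.00997·81.4, giving B* = 346·(1 - 0.584) = 144.
From dH/dt = 0: 0.0015·144 - 0.135 = 0.00876C*, so C* = 0.0809/0.00876 = 9.23.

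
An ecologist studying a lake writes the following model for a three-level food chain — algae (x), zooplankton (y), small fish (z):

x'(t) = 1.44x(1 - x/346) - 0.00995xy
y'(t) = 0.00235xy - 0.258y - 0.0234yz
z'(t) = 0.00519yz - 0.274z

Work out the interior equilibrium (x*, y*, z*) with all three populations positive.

x* ≈ 220, y* ≈ 52.8, z* ≈ 11

From dz/dt = 0: 0.00519y* = 0.274, so y* = 52.8.
From dx/dt = 0: 1.44(1 - x*/346) = 0.00995·52.8, giving x* = 346·(1 - 0.365) = 220.
From dy/dt = 0: 0.00235·220 - 0.258 = 0.0234z*, so z* = 0.258/0.0234 = 11.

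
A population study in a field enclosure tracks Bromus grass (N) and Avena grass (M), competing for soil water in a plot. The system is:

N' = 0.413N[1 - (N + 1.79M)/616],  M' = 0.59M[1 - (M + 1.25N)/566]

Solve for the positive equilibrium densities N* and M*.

Setting both brackets to zero gives the nullclines N + 1.79M = 616 and 1.25N + M = 566.
Substituting M = 566 - 1.25N into the first: N(1 - 1.79·1.25) = 616 - 1.79·566.
So N* = -397/-1.24 = 321, and then M* = 566 - 1.25·321 = 165.

N* ≈ 321, M* ≈ 165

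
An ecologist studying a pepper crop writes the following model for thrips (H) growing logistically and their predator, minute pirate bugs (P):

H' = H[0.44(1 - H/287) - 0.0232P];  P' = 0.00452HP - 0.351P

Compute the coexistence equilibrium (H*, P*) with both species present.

From dP/dt = 0 with P > 0: 0.00452H* = 0.351, so H* = 77.7.
Substitute into dH/dt = 0: 0.44(1 - 77.7/287) = 0.0232P*.
The bracket is 0.729, giving P* = 0.321/0.0232 = 13.8.

H* ≈ 77.7, P* ≈ 13.8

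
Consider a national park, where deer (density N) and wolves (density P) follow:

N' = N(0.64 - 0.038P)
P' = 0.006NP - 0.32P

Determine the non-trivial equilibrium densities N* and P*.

N* ≈ 53.3, P* ≈ 16.8

Set dP/dt = 0 with P > 0: 0.006N - 0.32 = 0, so N* = 0.32/0.006 = 53.3.
Set dN/dt = 0 with N > 0: 0.64 - 0.038P = 0, so P* = 0.64/0.038 = 16.8.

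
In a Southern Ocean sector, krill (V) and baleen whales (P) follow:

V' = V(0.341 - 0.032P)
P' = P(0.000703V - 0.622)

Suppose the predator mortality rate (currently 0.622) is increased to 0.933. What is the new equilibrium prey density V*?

V* ≈ 1330

At the interior fixed point, setting dP/dt = 0 with P > 0 fixes V* = (predator death rate)/(VP coefficient) — independent of the other coefficients.
With the change, V* = 0.933/0.000703 = 1330; it rises from 885.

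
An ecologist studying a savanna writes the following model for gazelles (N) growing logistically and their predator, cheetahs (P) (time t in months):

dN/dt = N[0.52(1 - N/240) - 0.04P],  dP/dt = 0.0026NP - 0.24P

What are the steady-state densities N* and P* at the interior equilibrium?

From dP/dt = 0 with P > 0: 0.0026N* = 0.24, so N* = 92.3.
Substitute into dN/dt = 0: 0.52(1 - 92.3/240) = 0.04P*.
The bracket is 0.615, giving P* = 0.32/0.04 = 8.

N* ≈ 92.3, P* ≈ 8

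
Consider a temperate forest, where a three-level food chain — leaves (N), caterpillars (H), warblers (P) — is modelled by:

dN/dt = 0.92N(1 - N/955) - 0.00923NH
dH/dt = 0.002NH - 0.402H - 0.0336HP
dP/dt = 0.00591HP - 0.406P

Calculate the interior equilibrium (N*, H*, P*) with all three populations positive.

N* ≈ 297, H* ≈ 68.7, P* ≈ 5.7

From dP/dt = 0: 0.00591H* = 0.406, so H* = 68.7.
From dN/dt = 0: 0.92(1 - N*/955) = 0.00923·68.7, giving N* = 955·(1 - 0.689) = 297.
From dH/dt = 0: 0.002·297 - 0.402 = 0.0336P*, so P* = 0.192/0.0336 = 5.7.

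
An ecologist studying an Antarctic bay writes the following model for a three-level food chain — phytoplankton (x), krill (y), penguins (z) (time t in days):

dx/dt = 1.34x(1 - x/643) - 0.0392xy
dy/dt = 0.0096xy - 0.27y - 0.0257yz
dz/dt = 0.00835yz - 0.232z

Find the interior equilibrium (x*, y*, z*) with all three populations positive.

x* ≈ 120, y* ≈ 27.8, z* ≈ 34.5

From dz/dt = 0: 0.00835y* = 0.232, so y* = 27.8.
From dx/dt = 0: 1.34(1 - x*/643) = 0.0392·27.8, giving x* = 643·(1 - 0.813) = 120.
From dy/dt = 0: 0.0096·120 - 0.27 = 0.0257z*, so z* = 0.886/0.0257 = 34.5.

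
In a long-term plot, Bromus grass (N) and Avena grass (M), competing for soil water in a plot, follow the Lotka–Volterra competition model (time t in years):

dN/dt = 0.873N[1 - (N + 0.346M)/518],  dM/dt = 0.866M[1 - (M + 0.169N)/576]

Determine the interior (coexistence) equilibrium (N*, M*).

Setting both brackets to zero gives the nullclines N + 0.346M = 518 and 0.169N + M = 576.
Substituting M = 576 - 0.169N into the first: N(1 - 0.346·0.169) = 518 - 0.346·576.
So N* = 319/0.942 = 338, and then M* = 576 - 0.169·338 = 519.

N* ≈ 338, M* ≈ 519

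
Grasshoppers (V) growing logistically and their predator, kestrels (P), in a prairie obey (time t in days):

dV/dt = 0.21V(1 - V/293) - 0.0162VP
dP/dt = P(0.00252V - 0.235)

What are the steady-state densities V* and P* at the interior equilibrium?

V* ≈ 93.3, P* ≈ 8.84

From dP/dt = 0 with P > 0: 0.00252V* = 0.235, so V* = 93.3.
Substitute into dV/dt = 0: 0.21(1 - 93.3/293) = 0.0162P*.
The bracket is 0.682, giving P* = 0.143/0.0162 = 8.84.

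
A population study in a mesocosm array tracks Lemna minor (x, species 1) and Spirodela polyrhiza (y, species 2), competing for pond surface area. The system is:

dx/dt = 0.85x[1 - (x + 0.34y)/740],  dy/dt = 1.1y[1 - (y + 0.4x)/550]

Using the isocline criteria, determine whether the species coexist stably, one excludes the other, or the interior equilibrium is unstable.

stable coexistence

Compare the nullcline intercepts: K1/α12 = 740/0.34 = 2180 > K2 = 550; K2/α21 = 550/0.4 = 1380 > K1 = 740.
Since both inequalities hold, each species can invade when rare, so the interior equilibrium is stable.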